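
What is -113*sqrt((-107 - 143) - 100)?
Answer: -565*I*sqrt(14) ≈ -2114.0*I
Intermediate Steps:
-113*sqrt((-107 - 143) - 100) = -113*sqrt(-250 - 100) = -565*I*sqrt(14)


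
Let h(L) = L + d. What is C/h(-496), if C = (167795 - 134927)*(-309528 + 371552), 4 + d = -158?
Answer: -1019302416/329 ≈ -3.0982e+6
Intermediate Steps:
d = -162 (d = -4 - 158 = -162)
h(L) = -162 + L (h(L) = L - 162 = -162 + L)
C = 2038604832 (C = 32868*62024 = 2038604832)
C/h(-496) = 2038604832/(-162 - 496) = 2038604832/(-658) = 2038604832*(-1/658) = -1019302416/329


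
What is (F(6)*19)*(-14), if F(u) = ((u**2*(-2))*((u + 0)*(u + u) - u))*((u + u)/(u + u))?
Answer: 1264032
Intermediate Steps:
F(u) = -2*u**2*(-u + 2*u**2) (F(u) = ((-2*u**2)*(u*(2*u) - u))*((2*u)/((2*u))) = ((-2*u**2)*(2*u**2 - u))*((2*u)*(1/(2*u))) = ((-2*u**2)*(-u + 2*u**2))*1 = -2*u**2*(-u + 2*u**2)*1 = -2*u**2*(-u + 2*u**2))
(F(6)*19)*(-14) = ((6**3*(2 - 4*6))*19)*(-14) = ((216*(2 - 24))*19)*(-14) = ((216*(-22))*19)*(-14) = -4752*19*(-14) = -90288*(-14) = 1264032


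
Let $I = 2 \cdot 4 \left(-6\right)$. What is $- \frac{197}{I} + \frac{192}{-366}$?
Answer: $\frac{10481}{2928} \approx 3.5796$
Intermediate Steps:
$I = -48$ ($I = 8 \left(-6\right) = -48$)
$- \frac{197}{I} + \frac{192}{-366} = - \frac{197}{-48} + \frac{192}{-366} = \left(-197\right) \left(- \frac{1}{48}\right) + 192 \left(- \frac{1}{366}\right) = \frac{197}{48} - \frac{32}{61} = \frac{10481}{2928}$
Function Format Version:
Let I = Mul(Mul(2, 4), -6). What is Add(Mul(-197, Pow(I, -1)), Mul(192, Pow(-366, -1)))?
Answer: Rational(10481, 2928) ≈ 3.5796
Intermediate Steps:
I = -48 (I = Mul(8, -6) = -48)
Add(Mul(-197, Pow(I, -1)), Mul(192, Pow(-366, -1))) = Add(Mul(-197, Pow(-48, -1)), Mul(192, Pow(-366, -1))) = Add(Mul(-197, Rational(-1, 48)), Mul(192, Rational(-1, 366))) = Add(Rational(197, 48), Rational(-32, 61)) = Rational(10481, 2928)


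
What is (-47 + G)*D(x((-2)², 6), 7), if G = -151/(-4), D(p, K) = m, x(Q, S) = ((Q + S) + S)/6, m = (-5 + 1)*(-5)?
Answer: -185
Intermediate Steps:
m = 20 (m = -4*(-5) = 20)
x(Q, S) = S/3 + Q/6 (x(Q, S) = (Q + 2*S)*(⅙) = S/3 + Q/6)
D(p, K) = 20
G = 151/4 (G = -151*(-¼) = 151/4 ≈ 37.750)
(-47 + G)*D(x((-2)², 6), 7) = (-47 + 151/4)*20 = -37/4*20 = -185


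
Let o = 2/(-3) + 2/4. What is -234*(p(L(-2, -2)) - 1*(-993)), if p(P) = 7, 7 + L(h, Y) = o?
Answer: -234000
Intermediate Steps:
o = -⅙ (o = 2*(-⅓) + 2*(¼) = -⅔ + ½ = -⅙ ≈ -0.16667)
L(h, Y) = -43/6 (L(h, Y) = -7 - ⅙ = -43/6)
-234*(p(L(-2, -2)) - 1*(-993)) = -234*(7 - 1*(-993)) = -234*(7 + 993) = -234*1000 = -234000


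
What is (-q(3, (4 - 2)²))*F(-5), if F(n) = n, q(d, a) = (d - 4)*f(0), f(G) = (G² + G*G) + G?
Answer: 0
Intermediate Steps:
f(G) = G + 2*G² (f(G) = (G² + G²) + G = 2*G² + G = G + 2*G²)
q(d, a) = 0 (q(d, a) = (d - 4)*(0*(1 + 2*0)) = (-4 + d)*(0*(1 + 0)) = (-4 + d)*(0*1) = (-4 + d)*0 = 0)
(-q(3, (4 - 2)²))*F(-5) = -1*0*(-5) = 0*(-5) = 0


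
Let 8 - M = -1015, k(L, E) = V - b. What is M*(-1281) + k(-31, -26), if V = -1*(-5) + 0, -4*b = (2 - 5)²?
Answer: -5241823/4 ≈ -1.3105e+6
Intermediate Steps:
b = -9/4 (b = -(2 - 5)²/4 = -¼*(-3)² = -¼*9 = -9/4 ≈ -2.2500)
V = 5 (V = 5 + 0 = 5)
k(L, E) = 29/4 (k(L, E) = 5 - 1*(-9/4) = 5 + 9/4 = 29/4)
M = 1023 (M = 8 - 1*(-1015) = 8 + 1015 = 1023)
M*(-1281) + k(-31, -26) = 1023*(-1281) + 29/4 = -1310463 + 29/4 = -5241823/4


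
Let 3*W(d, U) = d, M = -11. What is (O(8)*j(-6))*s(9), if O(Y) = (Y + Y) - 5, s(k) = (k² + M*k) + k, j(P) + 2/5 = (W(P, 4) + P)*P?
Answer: -23562/5 ≈ -4712.4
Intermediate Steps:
W(d, U) = d/3
j(P) = -⅖ + 4*P²/3 (j(P) = -⅖ + (P/3 + P)*P = -⅖ + (4*P/3)*P = -⅖ + 4*P²/3)
s(k) = k² - 10*k (s(k) = (k² - 11*k) + k = k² - 10*k)
O(Y) = -5 + 2*Y (O(Y) = 2*Y - 5 = -5 + 2*Y)
(O(8)*j(-6))*s(9) = ((-5 + 2*8)*(-⅖ + (4/3)*(-6)²))*(9*(-10 + 9)) = ((-5 + 16)*(-⅖ + (4/3)*36))*(9*(-1)) = (11*(-⅖ + 48))*(-9) = (11*(238/5))*(-9) = (2618/5)*(-9) = -23562/5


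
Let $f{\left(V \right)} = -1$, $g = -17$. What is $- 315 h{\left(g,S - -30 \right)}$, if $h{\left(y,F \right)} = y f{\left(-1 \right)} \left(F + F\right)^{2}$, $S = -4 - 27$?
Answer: $-21420$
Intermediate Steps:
$S = -31$ ($S = -4 - 27 = -31$)
$h{\left(y,F \right)} = - 4 y F^{2}$ ($h{\left(y,F \right)} = y \left(-1\right) \left(F + F\right)^{2} = - y \left(2 F\right)^{2} = - y 4 F^{2} = - 4 y F^{2}$)
$- 315 h{\left(g,S - -30 \right)} = - 315 \left(\left(-4\right) \left(-17\right) \left(-31 - -30\right)^{2}\right) = - 315 \left(\left(-4\right) \left(-17\right) \left(-31 + 30\right)^{2}\right) = - 315 \left(\left(-4\right) \left(-17\right) \left(-1\right)^{2}\right) = - 315 \left(\left(-4\right) \left(-17\right) 1\right) = \left(-315\right) 68 = -21420$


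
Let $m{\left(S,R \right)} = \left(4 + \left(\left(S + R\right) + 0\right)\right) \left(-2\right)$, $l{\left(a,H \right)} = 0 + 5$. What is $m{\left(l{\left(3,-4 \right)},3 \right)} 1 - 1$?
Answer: $-25$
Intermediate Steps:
$l{\left(a,H \right)} = 5$
$m{\left(S,R \right)} = -8 - 2 R - 2 S$ ($m{\left(S,R \right)} = \left(4 + \left(\left(R + S\right) + 0\right)\right) \left(-2\right) = \left(4 + \left(R + S\right)\right) \left(-2\right) = \left(4 + R + S\right) \left(-2\right) = -8 - 2 R - 2 S$)
$m{\left(l{\left(3,-4 \right)},3 \right)} 1 - 1 = \left(-8 - 6 - 10\right) 1 - 1 = \left(-24\right) 1 - 1 = -24 - 1 = -25$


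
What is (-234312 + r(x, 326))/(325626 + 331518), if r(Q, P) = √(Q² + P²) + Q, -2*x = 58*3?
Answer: -78133/219048 + √113845/657144 ≈ -0.35618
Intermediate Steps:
x = -87 (x = -29*3 = -½*174 = -87)
r(Q, P) = Q + √(P² + Q²) (r(Q, P) = √(P² + Q²) + Q = Q + √(P² + Q²))
(-234312 + r(x, 326))/(325626 + 331518) = (-234312 + (-87 + √(326² + (-87)²)))/(325626 + 331518) = (-234312 + (-87 + √(106276 + 7569)))/657144 = (-234312 + (-87 + √113845))*(1/657144) = (-234399 + √113845)*(1/657144) = -78133/219048 + √113845/657144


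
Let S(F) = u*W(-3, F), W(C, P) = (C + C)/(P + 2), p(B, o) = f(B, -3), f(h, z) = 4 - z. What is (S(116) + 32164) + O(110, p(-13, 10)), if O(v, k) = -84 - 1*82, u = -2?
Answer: 1887888/59 ≈ 31998.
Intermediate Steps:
p(B, o) = 7 (p(B, o) = 4 - 1*(-3) = 4 + 3 = 7)
W(C, P) = 2*C/(2 + P) (W(C, P) = (2*C)/(2 + P) = 2*C/(2 + P))
O(v, k) = -166 (O(v, k) = -84 - 82 = -166)
S(F) = 12/(2 + F) (S(F) = -4*(-3)/(2 + F) = -(-12)/(2 + F) = 12/(2 + F))
(S(116) + 32164) + O(110, p(-13, 10)) = (12/(2 + 116) + 32164) - 166 = (12/118 + 32164) - 166 = (12*(1/118) + 32164) - 166 = (6/59 + 32164) - 166 = 1897682/59 - 166 = 1887888/59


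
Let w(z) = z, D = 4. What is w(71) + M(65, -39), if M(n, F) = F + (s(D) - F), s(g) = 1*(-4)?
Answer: 67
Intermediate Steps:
s(g) = -4
M(n, F) = -4 (M(n, F) = F + (-4 - F) = -4)
w(71) + M(65, -39) = 71 - 4 = 67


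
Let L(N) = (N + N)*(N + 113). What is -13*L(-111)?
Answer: 5772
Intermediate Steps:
L(N) = 2*N*(113 + N) (L(N) = (2*N)*(113 + N) = 2*N*(113 + N))
-13*L(-111) = -26*(-111)*(113 - 111) = -26*(-111)*2 = -13*(-444) = 5772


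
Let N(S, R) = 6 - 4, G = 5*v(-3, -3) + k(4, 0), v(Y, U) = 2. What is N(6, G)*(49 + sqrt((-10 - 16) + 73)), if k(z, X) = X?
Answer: 98 + 2*sqrt(47) ≈ 111.71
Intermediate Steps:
G = 10 (G = 5*2 + 0 = 10 + 0 = 10)
N(S, R) = 2
N(6, G)*(49 + sqrt((-10 - 16) + 73)) = 2*(49 + sqrt((-10 - 16) + 73)) = 2*(49 + sqrt(-26 + 73)) = 2*(49 + sqrt(47)) = 98 + 2*sqrt(47)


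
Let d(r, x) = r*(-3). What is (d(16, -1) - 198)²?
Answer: 60516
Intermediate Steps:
d(r, x) = -3*r
(d(16, -1) - 198)² = (-3*16 - 198)² = (-48 - 198)² = (-246)² = 60516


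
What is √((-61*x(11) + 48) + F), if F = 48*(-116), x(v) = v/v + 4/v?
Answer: I*√677985/11 ≈ 74.854*I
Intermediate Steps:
x(v) = 1 + 4/v
F = -5568
√((-61*x(11) + 48) + F) = √((-61*(4 + 11)/11 + 48) - 5568) = √((-61*15/11 + 48) - 5568) = √((-915/11 + 48) - 5568) = √(-387/11 - 5568) = √(-61635/11) = I*√677985/11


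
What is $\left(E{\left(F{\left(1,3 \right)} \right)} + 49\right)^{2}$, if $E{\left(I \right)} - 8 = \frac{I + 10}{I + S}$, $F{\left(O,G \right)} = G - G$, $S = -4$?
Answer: $\frac{11881}{4} \approx 2970.3$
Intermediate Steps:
$F{\left(O,G \right)} = 0$
$E{\left(I \right)} = 8 + \frac{10 + I}{-4 + I}$ ($E{\left(I \right)} = 8 + \frac{I + 10}{I - 4} = 8 + \frac{10 + I}{-4 + I}$)
$\left(E{\left(F{\left(1,3 \right)} \right)} + 49\right)^{2} = \left(\frac{-22 + 9 \cdot 0}{-4 + 0} + 49\right)^{2} = \left(\frac{-22 + 0}{-4} + 49\right)^{2} = \left(\left(- \frac{1}{4}\right) \left(-22\right) + 49\right)^{2} = \left(\frac{11}{2} + 49\right)^{2} = \left(\frac{109}{2}\right)^{2} = \frac{11881}{4}$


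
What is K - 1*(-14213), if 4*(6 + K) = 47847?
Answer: 104675/4 ≈ 26169.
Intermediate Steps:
K = 47823/4 (K = -6 + (¼)*47847 = -6 + 47847/4 = 47823/4 ≈ 11956.)
K - 1*(-14213) = 47823/4 - 1*(-14213) = 47823/4 + 14213 = 104675/4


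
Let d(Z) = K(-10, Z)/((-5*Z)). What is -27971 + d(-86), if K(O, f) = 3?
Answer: -12027527/430 ≈ -27971.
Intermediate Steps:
d(Z) = -3/(5*Z) (d(Z) = 3/((-5*Z)) = 3*(-1/(5*Z)) = -3/(5*Z))
-27971 + d(-86) = -27971 - 3/5/(-86) = -27971 - 3/5*(-1/86) = -27971 + 3/430 = -12027527/430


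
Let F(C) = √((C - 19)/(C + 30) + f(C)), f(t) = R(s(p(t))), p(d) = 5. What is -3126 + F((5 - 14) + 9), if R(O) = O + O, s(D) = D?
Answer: -3126 + √8430/30 ≈ -3122.9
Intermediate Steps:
R(O) = 2*O
f(t) = 10 (f(t) = 2*5 = 10)
F(C) = √(10 + (-19 + C)/(30 + C)) (F(C) = √((C - 19)/(C + 30) + 10) = √((-19 + C)/(30 + C) + 10) = √(10 + (-19 + C)/(30 + C)))
-3126 + F((5 - 14) + 9) = -3126 + √((281 + 11*((5 - 14) + 9))/(30 + ((5 - 14) + 9))) = -3126 + √((281 + 11*(-9 + 9))/(30 + (-9 + 9))) = -3126 + √((281 + 11*0)/(30 + 0)) = -3126 + √((281 + 0)/30) = -3126 + √((1/30)*281) = -3126 + √(281/30) = -3126 + √8430/30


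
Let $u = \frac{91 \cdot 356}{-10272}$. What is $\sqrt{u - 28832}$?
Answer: $\frac{5 i \sqrt{1901569974}}{1284} \approx 169.81 i$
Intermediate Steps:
$u = - \frac{8099}{2568}$ ($u = 32396 \left(- \frac{1}{10272}\right) = - \frac{8099}{2568} \approx -3.1538$)
$\sqrt{u - 28832} = \sqrt{- \frac{8099}{2568} - 28832} = \sqrt{- \frac{74048675}{2568}} = \frac{5 i \sqrt{1901569974}}{1284}$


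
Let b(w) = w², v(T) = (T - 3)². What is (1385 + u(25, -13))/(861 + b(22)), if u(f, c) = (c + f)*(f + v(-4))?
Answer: 2273/1345 ≈ 1.6900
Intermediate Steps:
v(T) = (-3 + T)²
u(f, c) = (49 + f)*(c + f) (u(f, c) = (c + f)*(f + (-3 - 4)²) = (c + f)*(f + (-7)²) = (c + f)*(f + 49) = (c + f)*(49 + f) = (49 + f)*(c + f))
(1385 + u(25, -13))/(861 + b(22)) = (1385 + (25² + 49*(-13) + 49*25 - 13*25))/(861 + 22²) = (1385 + (625 - 637 + 1225 - 325))/(861 + 484) = (1385 + 888)/1345 = 2273*(1/1345) = 2273/1345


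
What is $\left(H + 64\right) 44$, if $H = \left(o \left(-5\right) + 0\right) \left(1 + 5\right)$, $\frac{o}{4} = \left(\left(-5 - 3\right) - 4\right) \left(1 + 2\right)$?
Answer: $192896$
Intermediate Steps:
$o = -144$ ($o = 4 \left(\left(-5 - 3\right) - 4\right) \left(1 + 2\right) = 4 \left(\left(-5 - 3\right) - 4\right) 3 = 4 \left(-8 - 4\right) 3 = 4 \left(\left(-12\right) 3\right) = 4 \left(-36\right) = -144$)
$H = 4320$ ($H = \left(\left(-144\right) \left(-5\right) + 0\right) \left(1 + 5\right) = \left(720 + 0\right) 6 = 720 \cdot 6 = 4320$)
$\left(H + 64\right) 44 = \left(4320 + 64\right) 44 = 4384 \cdot 44 = 192896$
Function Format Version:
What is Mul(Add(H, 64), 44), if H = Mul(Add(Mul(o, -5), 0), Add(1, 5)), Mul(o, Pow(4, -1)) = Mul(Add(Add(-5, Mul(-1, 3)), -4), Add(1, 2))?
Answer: 192896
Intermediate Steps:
o = -144 (o = Mul(4, Mul(Add(Add(-5, Mul(-1, 3)), -4), Add(1, 2))) = Mul(4, Mul(Add(Add(-5, -3), -4), 3)) = Mul(4, Mul(Add(-8, -4), 3)) = Mul(4, Mul(-12, 3)) = Mul(4, -36) = -144)
H = 4320 (H = Mul(Add(Mul(-144, -5), 0), Add(1, 5)) = Mul(Add(720, 0), 6) = Mul(720, 6) = 4320)
Mul(Add(H, 64), 44) = Mul(Add(4320, 64), 44) = Mul(4384, 44) = 192896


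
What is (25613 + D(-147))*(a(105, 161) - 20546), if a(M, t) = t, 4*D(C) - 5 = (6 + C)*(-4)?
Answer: -2100083085/4 ≈ -5.2502e+8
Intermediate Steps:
D(C) = -19/4 - C (D(C) = 5/4 + ((6 + C)*(-4))/4 = 5/4 + (-24 - 4*C)/4 = 5/4 + (-6 - C) = -19/4 - C)
(25613 + D(-147))*(a(105, 161) - 20546) = (25613 + (-19/4 - 1*(-147)))*(161 - 20546) = (25613 + (-19/4 + 147))*(-20385) = (25613 + 569/4)*(-20385) = (103021/4)*(-20385) = -2100083085/4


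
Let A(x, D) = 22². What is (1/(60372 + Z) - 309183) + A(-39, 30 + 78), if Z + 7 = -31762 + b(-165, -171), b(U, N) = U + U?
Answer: -8727846826/28273 ≈ -3.0870e+5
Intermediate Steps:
A(x, D) = 484
b(U, N) = 2*U
Z = -32099 (Z = -7 + (-31762 + 2*(-165)) = -7 + (-31762 - 330) = -7 - 32092 = -32099)
(1/(60372 + Z) - 309183) + A(-39, 30 + 78) = (1/(60372 - 32099) - 309183) + 484 = (1/28273 - 309183) + 484 = -8741530958/28273 + 484 = -8727846826/28273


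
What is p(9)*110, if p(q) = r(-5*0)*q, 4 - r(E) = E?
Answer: 3960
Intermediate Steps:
r(E) = 4 - E
p(q) = 4*q (p(q) = (4 - (-5)*0)*q = (4 - 1*0)*q = (4 + 0)*q = 4*q)
p(9)*110 = (4*9)*110 = 36*110 = 3960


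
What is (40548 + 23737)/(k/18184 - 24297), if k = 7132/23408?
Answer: -6840744790880/2585511022313 ≈ -2.6458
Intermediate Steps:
k = 1783/5852 (k = 7132*(1/23408) = 1783/5852 ≈ 0.30468)
(40548 + 23737)/(k/18184 - 24297) = (40548 + 23737)/((1783/5852)/18184 - 24297) = 64285/((1783/5852)*(1/18184) - 24297) = 64285/(1783/106412768 - 24297) = 64285/(-2585511022313/106412768) = 64285*(-106412768/2585511022313) = -6840744790880/2585511022313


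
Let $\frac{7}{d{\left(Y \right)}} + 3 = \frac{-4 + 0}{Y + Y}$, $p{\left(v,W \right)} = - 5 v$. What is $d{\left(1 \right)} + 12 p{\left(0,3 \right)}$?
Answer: $- \frac{7}{5} \approx -1.4$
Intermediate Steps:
$d{\left(Y \right)} = \frac{7}{-3 - \frac{2}{Y}}$ ($d{\left(Y \right)} = \frac{7}{-3 + \frac{-4 + 0}{Y + Y}} = \frac{7}{-3 - \frac{4}{2 Y}} = \frac{7}{-3 - 4 \frac{1}{2 Y}} = \frac{7}{-3 - \frac{2}{Y}}$)
$d{\left(1 \right)} + 12 p{\left(0,3 \right)} = \left(-7\right) 1 \frac{1}{2 + 3 \cdot 1} + 12 \left(\left(-5\right) 0\right) = \left(-7\right) 1 \frac{1}{2 + 3} + 12 \cdot 0 = \left(-7\right) 1 \cdot \frac{1}{5} + 0 = - \frac{7}{5} + 0 = - \frac{7}{5}$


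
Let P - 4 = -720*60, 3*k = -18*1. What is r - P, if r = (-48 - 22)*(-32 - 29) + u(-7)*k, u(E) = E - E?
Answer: 47466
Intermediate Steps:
u(E) = 0
k = -6 (k = (-18*1)/3 = (⅓)*(-18) = -6)
r = 4270 (r = (-48 - 22)*(-32 - 29) + 0*(-6) = -70*(-61) + 0 = 4270 + 0 = 4270)
P = -43196 (P = 4 - 720*60 = 4 - 43200 = -43196)
r - P = 4270 - 1*(-43196) = 4270 + 43196 = 47466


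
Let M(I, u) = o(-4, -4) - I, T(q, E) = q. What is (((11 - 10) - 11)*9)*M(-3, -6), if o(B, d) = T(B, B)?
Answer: 90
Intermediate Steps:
o(B, d) = B
M(I, u) = -4 - I
(((11 - 10) - 11)*9)*M(-3, -6) = (((11 - 10) - 11)*9)*(-4 - 1*(-3)) = ((1 - 11)*9)*(-4 + 3) = -10*9*(-1) = -90*(-1) = 90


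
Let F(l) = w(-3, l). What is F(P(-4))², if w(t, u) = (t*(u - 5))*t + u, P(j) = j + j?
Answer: 15625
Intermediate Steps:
P(j) = 2*j
w(t, u) = u + t²*(-5 + u) (w(t, u) = (t*(-5 + u))*t + u = t²*(-5 + u) + u = u + t²*(-5 + u))
F(l) = -45 + 10*l (F(l) = l - 5*(-3)² + l*(-3)² = l - 5*9 + l*9 = l - 45 + 9*l = -45 + 10*l)
F(P(-4))² = (-45 + 10*(2*(-4)))² = (-45 + 10*(-8))² = (-45 - 80)² = (-125)² = 15625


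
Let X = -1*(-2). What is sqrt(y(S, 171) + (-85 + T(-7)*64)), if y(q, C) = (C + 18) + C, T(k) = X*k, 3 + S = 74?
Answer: 3*I*sqrt(69) ≈ 24.92*I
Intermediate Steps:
S = 71 (S = -3 + 74 = 71)
X = 2
T(k) = 2*k
y(q, C) = 18 + 2*C (y(q, C) = (18 + C) + C = 18 + 2*C)
sqrt(y(S, 171) + (-85 + T(-7)*64)) = sqrt((18 + 2*171) + (-85 + (2*(-7))*64)) = sqrt((18 + 342) + (-85 - 14*64)) = sqrt(360 + (-85 - 896)) = sqrt(360 - 981) = sqrt(-621) = 3*I*sqrt(69)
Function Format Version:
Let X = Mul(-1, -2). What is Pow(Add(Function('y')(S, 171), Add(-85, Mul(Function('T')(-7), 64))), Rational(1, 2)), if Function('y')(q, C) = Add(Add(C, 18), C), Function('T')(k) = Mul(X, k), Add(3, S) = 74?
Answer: Mul(3, I, Pow(69, Rational(1, 2))) ≈ Mul(24.920, I)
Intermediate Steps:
S = 71 (S = Add(-3, 74) = 71)
X = 2
Function('T')(k) = Mul(2, k)
Function('y')(q, C) = Add(18, Mul(2, C)) (Function('y')(q, C) = Add(Add(18, C), C) = Add(18, Mul(2, C)))
Pow(Add(Function('y')(S, 171), Add(-85, Mul(Function('T')(-7), 64))), Rational(1, 2)) = Pow(Add(Add(18, Mul(2, 171)), Add(-85, Mul(Mul(2, -7), 64))), Rational(1, 2)) = Pow(Add(Add(18, 342), Add(-85, Mul(-14, 64))), Rational(1, 2)) = Pow(Add(360, Add(-85, -896)), Rational(1, 2)) = Pow(Add(360, -981), Rational(1, 2)) = Pow(-621, Rational(1, 2)) = Mul(3, I, Pow(69, Rational(1, 2)))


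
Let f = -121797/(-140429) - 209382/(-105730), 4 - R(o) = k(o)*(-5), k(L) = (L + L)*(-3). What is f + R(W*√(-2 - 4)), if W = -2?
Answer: 50835567184/7423779085 + 60*I*√6 ≈ 6.8477 + 146.97*I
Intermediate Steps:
k(L) = -6*L (k(L) = (2*L)*(-3) = -6*L)
R(o) = 4 - 30*o (R(o) = 4 - (-6*o)*(-5) = 4 - 30*o)
f = 21140450844/7423779085 (f = -121797*(-1/140429) - 209382*(-1/105730) = 121797/140429 + 104691/52865 = 21140450844/7423779085 ≈ 2.8477)
f + R(W*√(-2 - 4)) = 21140450844/7423779085 + (4 - (-60)*√(-2 - 4)) = 21140450844/7423779085 + (4 - (-60)*√(-6)) = 21140450844/7423779085 + (4 - (-60)*I*√6) = 21140450844/7423779085 + (4 + 60*I*√6) = 50835567184/7423779085 + 60*I*√6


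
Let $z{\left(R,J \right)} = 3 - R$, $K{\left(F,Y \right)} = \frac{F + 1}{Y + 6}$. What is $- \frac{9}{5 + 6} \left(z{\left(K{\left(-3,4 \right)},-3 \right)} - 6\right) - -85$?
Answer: $\frac{4801}{55} \approx 87.291$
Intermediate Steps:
$K{\left(F,Y \right)} = \frac{1 + F}{6 + Y}$
$- \frac{9}{5 + 6} \left(z{\left(K{\left(-3,4 \right)},-3 \right)} - 6\right) - -85 = - \frac{9}{5 + 6} \left(\left(3 - \frac{1 - 3}{6 + 4}\right) - 6\right) - -85 = - \frac{9}{11} \left(\left(3 - \frac{1}{10} \left(-2\right)\right) - 6\right) + 85 = \left(-9\right) \frac{1}{11} \left(\left(3 - \frac{1}{10} \left(-2\right)\right) - 6\right) + 85 = - \frac{9 \left(\left(3 - - \frac{1}{5}\right) - 6\right)}{11} + 85 = - \frac{9 \left(\left(3 + \frac{1}{5}\right) - 6\right)}{11} + 85 = - \frac{9 \left(\frac{16}{5} - 6\right)}{11} + 85 = \left(- \frac{9}{11}\right) \left(- \frac{14}{5}\right) + 85 = \frac{126}{55} + 85 = \frac{4801}{55}$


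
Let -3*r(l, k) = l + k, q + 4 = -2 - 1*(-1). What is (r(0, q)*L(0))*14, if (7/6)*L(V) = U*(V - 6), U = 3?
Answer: -360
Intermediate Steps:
q = -5 (q = -4 + (-2 - 1*(-1)) = -4 + (-2 + 1) = -4 - 1 = -5)
r(l, k) = -k/3 - l/3 (r(l, k) = -(l + k)/3 = -(k + l)/3 = -k/3 - l/3)
L(V) = -108/7 + 18*V/7 (L(V) = 6*(3*(V - 6))/7 = 6*(3*(-6 + V))/7 = 6*(-18 + 3*V)/7 = -108/7 + 18*V/7)
(r(0, q)*L(0))*14 = ((-⅓*(-5) - ⅓*0)*(-108/7 + (18/7)*0))*14 = ((5/3 + 0)*(-108/7 + 0))*14 = ((5/3)*(-108/7))*14 = -180/7*14 = -360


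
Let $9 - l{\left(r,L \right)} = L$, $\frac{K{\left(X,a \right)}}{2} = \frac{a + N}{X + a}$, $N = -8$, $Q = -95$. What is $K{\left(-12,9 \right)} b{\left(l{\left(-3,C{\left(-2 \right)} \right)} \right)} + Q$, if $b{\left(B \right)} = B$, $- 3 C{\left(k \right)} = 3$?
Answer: $- \frac{305}{3} \approx -101.67$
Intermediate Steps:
$C{\left(k \right)} = -1$ ($C{\left(k \right)} = \left(- \frac{1}{3}\right) 3 = -1$)
$K{\left(X,a \right)} = \frac{2 \left(-8 + a\right)}{X + a}$ ($K{\left(X,a \right)} = 2 \frac{a - 8}{X + a} = 2 \frac{-8 + a}{X + a} = \frac{2 \left(-8 + a\right)}{X + a}$)
$l{\left(r,L \right)} = 9 - L$
$K{\left(-12,9 \right)} b{\left(l{\left(-3,C{\left(-2 \right)} \right)} \right)} + Q = \frac{2 \left(-8 + 9\right)}{-12 + 9} \left(9 - -1\right) - 95 = 2 \frac{1}{-3} \cdot 1 \left(9 + 1\right) - 95 = 2 \left(- \frac{1}{3}\right) 1 \cdot 10 - 95 = \left(- \frac{2}{3}\right) 10 - 95 = - \frac{20}{3} - 95 = - \frac{305}{3}$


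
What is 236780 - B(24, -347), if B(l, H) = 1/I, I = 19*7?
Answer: 31491739/133 ≈ 2.3678e+5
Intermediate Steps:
I = 133
B(l, H) = 1/133
236780 - B(24, -347) = 236780 - 1*1/133 = 236780 - 1/133 = 31491739/133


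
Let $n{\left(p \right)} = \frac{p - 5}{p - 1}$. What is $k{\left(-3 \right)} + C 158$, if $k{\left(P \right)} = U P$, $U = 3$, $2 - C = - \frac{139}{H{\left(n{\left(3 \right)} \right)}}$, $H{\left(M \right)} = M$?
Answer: $-21655$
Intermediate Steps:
$n{\left(p \right)} = \frac{-5 + p}{-1 + p}$
$C = -137$ ($C = 2 - - \frac{139}{\frac{1}{-1 + 3} \left(-5 + 3\right)} = 2 - - \frac{139}{\frac{1}{2} \left(-2\right)} = 2 - - \frac{139}{-1} = 2 - \left(-139\right) \left(-1\right) = 2 - 139 = -137$)
$k{\left(P \right)} = 3 P$
$k{\left(-3 \right)} + C 158 = 3 \left(-3\right) - 21646 = -9 - 21646 = -21655$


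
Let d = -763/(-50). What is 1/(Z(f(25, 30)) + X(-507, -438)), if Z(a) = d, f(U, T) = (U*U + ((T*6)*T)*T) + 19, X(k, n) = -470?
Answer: -50/22737 ≈ -0.0021991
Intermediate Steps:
f(U, T) = 19 + U**2 + 6*T**3 (f(U, T) = (U**2 + ((6*T)*T)*T) + 19 = (U**2 + (6*T**2)*T) + 19 = (U**2 + 6*T**3) + 19 = 19 + U**2 + 6*T**3)
d = 763/50 (d = -763*(-1/50) = 763/50 ≈ 15.260)
Z(a) = 763/50
1/(Z(f(25, 30)) + X(-507, -438)) = 1/(763/50 - 470) = 1/(-22737/50) = -50/22737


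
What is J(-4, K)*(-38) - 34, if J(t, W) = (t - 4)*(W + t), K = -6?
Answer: -3074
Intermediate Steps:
J(t, W) = (-4 + t)*(W + t)
J(-4, K)*(-38) - 34 = ((-4)² - 4*(-6) - 4*(-4) - 6*(-4))*(-38) - 34 = (16 + 24 + 16 + 24)*(-38) - 34 = 80*(-38) - 34 = -3040 - 34 = -3074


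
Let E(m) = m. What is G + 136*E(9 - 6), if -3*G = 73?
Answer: 1151/3 ≈ 383.67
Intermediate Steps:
G = -73/3 (G = -1/3*73 = -73/3 ≈ -24.333)
G + 136*E(9 - 6) = -73/3 + 136*(9 - 6) = -73/3 + 136*3 = -73/3 + 408 = 1151/3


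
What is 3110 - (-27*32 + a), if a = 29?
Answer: 3945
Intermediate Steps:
3110 - (-27*32 + a) = 3110 - (-27*32 + 29) = 3110 - (-864 + 29) = 3110 - 1*(-835) = 3110 + 835 = 3945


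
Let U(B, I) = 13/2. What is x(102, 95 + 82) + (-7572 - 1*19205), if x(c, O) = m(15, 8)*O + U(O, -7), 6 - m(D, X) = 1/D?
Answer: -257203/10 ≈ -25720.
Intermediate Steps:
m(D, X) = 6 - 1/D
U(B, I) = 13/2 (U(B, I) = 13*(½) = 13/2)
x(c, O) = 13/2 + 89*O/15 (x(c, O) = (6 - 1/15)*O + 13/2 = 89*O/15 + 13/2 = 13/2 + 89*O/15)
x(102, 95 + 82) + (-7572 - 1*19205) = (13/2 + 89*(95 + 82)/15) + (-7572 - 1*19205) = (13/2 + (89/15)*177) + (-7572 - 19205) = (13/2 + 5251/5) - 26777 = 10567/10 - 26777 = -257203/10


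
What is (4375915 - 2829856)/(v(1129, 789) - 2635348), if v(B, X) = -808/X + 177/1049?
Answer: -1279612737999/2181175468967 ≈ -0.58666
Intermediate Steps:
v(B, X) = 177/1049 - 808/X (v(B, X) = -808/X + 177*(1/1049) = -808/X + 177/1049 = 177/1049 - 808/X)
(4375915 - 2829856)/(v(1129, 789) - 2635348) = (4375915 - 2829856)/((177/1049 - 808/789) - 2635348) = 1546059/((177/1049 - 808*1/789) - 2635348) = 1546059/((177/1049 - 808/789) - 2635348) = 1546059/(-707939/827661 - 2635348) = 1546059/(-2181175468967/827661) = 1546059*(-827661/2181175468967) = -1279612737999/2181175468967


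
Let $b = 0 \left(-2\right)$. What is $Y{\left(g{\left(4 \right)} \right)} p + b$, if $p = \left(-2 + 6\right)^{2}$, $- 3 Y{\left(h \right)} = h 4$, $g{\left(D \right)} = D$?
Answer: $- \frac{256}{3} \approx -85.333$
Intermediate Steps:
$Y{\left(h \right)} = - \frac{4 h}{3}$ ($Y{\left(h \right)} = - \frac{h 4}{3} = - \frac{4 h}{3}$)
$p = 16$ ($p = 4^{2} = 16$)
$b = 0$
$Y{\left(g{\left(4 \right)} \right)} p + b = \left(- \frac{4}{3}\right) 4 \cdot 16 + 0 = \left(- \frac{16}{3}\right) 16 + 0 = - \frac{256}{3} + 0 = - \frac{256}{3}$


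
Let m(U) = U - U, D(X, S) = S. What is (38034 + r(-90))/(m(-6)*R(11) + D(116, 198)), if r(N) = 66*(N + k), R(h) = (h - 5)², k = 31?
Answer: 5690/33 ≈ 172.42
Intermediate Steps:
R(h) = (-5 + h)²
m(U) = 0
r(N) = 2046 + 66*N (r(N) = 66*(N + 31) = 66*(31 + N) = 2046 + 66*N)
(38034 + r(-90))/(m(-6)*R(11) + D(116, 198)) = (38034 + (2046 + 66*(-90)))/(0*(-5 + 11)² + 198) = (38034 + (2046 - 5940))/(0*6² + 198) = (38034 - 3894)/(0*36 + 198) = 34140/(0 + 198) = 34140/198 = 34140*(1/198) = 5690/33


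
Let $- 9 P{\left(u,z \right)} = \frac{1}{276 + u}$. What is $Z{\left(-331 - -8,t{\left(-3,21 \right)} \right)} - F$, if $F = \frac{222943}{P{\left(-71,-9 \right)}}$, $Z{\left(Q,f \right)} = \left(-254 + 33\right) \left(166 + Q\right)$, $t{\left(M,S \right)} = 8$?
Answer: $411364532$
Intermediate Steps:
$P{\left(u,z \right)} = - \frac{1}{9 \left(276 + u\right)}$
$Z{\left(Q,f \right)} = -36686 - 221 Q$ ($Z{\left(Q,f \right)} = - 221 \left(166 + Q\right) = -36686 - 221 Q$)
$F = -411329835$ ($F = \frac{222943}{\left(-1\right) \frac{1}{2484 + 9 \left(-71\right)}} = \frac{222943}{\left(-1\right) \frac{1}{2484 - 639}} = \frac{222943}{\left(-1\right) \frac{1}{1845}} = \frac{222943}{- \frac{1}{1845}} = 222943 \left(-1845\right) = -411329835$)
$Z{\left(-331 - -8,t{\left(-3,21 \right)} \right)} - F = \left(-36686 - 221 \left(-331 - -8\right)\right) - -411329835 = \left(-36686 - 221 \left(-331 + 8\right)\right) + 411329835 = \left(-36686 - -71383\right) + 411329835 = \left(-36686 + 71383\right) + 411329835 = 34697 + 411329835 = 411364532$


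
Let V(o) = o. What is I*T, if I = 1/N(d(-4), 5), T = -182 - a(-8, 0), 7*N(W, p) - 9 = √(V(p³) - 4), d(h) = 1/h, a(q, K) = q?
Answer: -609/10 ≈ -60.900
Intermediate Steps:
N(W, p) = 9/7 + √(-4 + p³)/7 (N(W, p) = 9/7 + √(p³ - 4)/7 = 9/7 + √(-4 + p³)/7)
T = -174 (T = -182 - 1*(-8) = -182 + 8 = -174)
I = 7/20 (I = 1/(9/7 + √(-4 + 5³)/7) = 1/(9/7 + √(-4 + 125)/7) = 1/(9/7 + √121/7) = 1/(9/7 + (⅐)*11) = 1/(9/7 + 11/7) = 1/(20/7) = 7/20 ≈ 0.35000)
I*T = (7/20)*(-174) = -609/10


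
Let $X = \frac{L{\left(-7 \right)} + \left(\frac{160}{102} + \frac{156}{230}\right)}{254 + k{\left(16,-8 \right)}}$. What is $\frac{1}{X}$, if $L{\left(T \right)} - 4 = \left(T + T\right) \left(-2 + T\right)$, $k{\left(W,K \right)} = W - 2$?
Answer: $\frac{392955}{193907} \approx 2.0265$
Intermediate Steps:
$k{\left(W,K \right)} = -2 + W$ ($k{\left(W,K \right)} = W - 2 = -2 + W$)
$L{\left(T \right)} = 4 + 2 T \left(-2 + T\right)$ ($L{\left(T \right)} = 4 + \left(T + T\right) \left(-2 + T\right) = 4 + 2 T \left(-2 + T\right)$)
$X = \frac{193907}{392955}$ ($X = \frac{\left(4 - -28 + 2 \left(-7\right)^{2}\right) + \left(\frac{160}{102} + \frac{156}{230}\right)}{254 + \left(-2 + 16\right)} = \frac{\left(4 + 28 + 2 \cdot 49\right) + \left(160 \cdot \frac{1}{102} + 156 \cdot \frac{1}{230}\right)}{254 + 14} = \frac{\left(4 + 28 + 98\right) + \left(\frac{80}{51} + \frac{78}{115}\right)}{268} = \left(130 + \frac{13178}{5865}\right) \frac{1}{268} = \frac{775628}{5865} \cdot \frac{1}{268} = \frac{193907}{392955} \approx 0.49346$)
$\frac{1}{X} = \frac{1}{\frac{193907}{392955}} = \frac{392955}{193907}$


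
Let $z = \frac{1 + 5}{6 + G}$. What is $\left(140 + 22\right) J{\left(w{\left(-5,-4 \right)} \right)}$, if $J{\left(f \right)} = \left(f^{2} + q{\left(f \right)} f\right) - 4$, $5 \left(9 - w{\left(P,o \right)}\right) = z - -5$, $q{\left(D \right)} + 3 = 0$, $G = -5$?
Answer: $\frac{88452}{25} \approx 3538.1$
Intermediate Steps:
$q{\left(D \right)} = -3$ ($q{\left(D \right)} = -3 + 0 = -3$)
$z = 6$ ($z = \frac{1 + 5}{6 - 5} = \frac{6}{1} = 6 \cdot 1 = 6$)
$w{\left(P,o \right)} = \frac{34}{5}$ ($w{\left(P,o \right)} = 9 - \frac{6 - -5}{5} = 9 - \frac{6 + 5}{5} = 9 - \frac{11}{5} = \frac{34}{5}$)
$J{\left(f \right)} = -4 + f^{2} - 3 f$ ($J{\left(f \right)} = \left(f^{2} - 3 f\right) - 4 = -4 + f^{2} - 3 f$)
$\left(140 + 22\right) J{\left(w{\left(-5,-4 \right)} \right)} = \left(140 + 22\right) \left(-4 + \left(\frac{34}{5}\right)^{2} - \frac{102}{5}\right) = 162 \left(-4 + \frac{1156}{25} - \frac{102}{5}\right) = 162 \cdot \frac{546}{25} = \frac{88452}{25}$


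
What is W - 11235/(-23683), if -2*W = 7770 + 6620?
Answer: -170387950/23683 ≈ -7194.5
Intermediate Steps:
W = -7195 (W = -(7770 + 6620)/2 = -½*14390 = -7195)
W - 11235/(-23683) = -7195 - 11235/(-23683) = -7195 - 11235*(-1)/23683 = -7195 - 1*(-11235/23683) = -7195 + 11235/23683 = -170387950/23683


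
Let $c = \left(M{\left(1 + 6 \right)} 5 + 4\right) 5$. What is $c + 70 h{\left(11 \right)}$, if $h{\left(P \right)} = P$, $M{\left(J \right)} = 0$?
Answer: $790$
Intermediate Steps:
$c = 20$ ($c = \left(0 \cdot 5 + 4\right) 5 = \left(0 + 4\right) 5 = 4 \cdot 5 = 20$)
$c + 70 h{\left(11 \right)} = 20 + 70 \cdot 11 = 20 + 770 = 790$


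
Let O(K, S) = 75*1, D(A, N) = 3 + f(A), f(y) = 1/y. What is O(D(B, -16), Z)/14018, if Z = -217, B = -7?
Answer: 75/14018 ≈ 0.0053503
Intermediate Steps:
D(A, N) = 3 + 1/A
O(K, S) = 75
O(D(B, -16), Z)/14018 = 75/14018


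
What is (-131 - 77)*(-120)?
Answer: 24960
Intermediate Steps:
(-131 - 77)*(-120) = -208*(-120) = 24960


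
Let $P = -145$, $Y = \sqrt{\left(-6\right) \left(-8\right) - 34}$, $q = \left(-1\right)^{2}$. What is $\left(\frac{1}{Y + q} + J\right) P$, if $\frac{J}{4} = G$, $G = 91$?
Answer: $- \frac{685995}{13} - \frac{145 \sqrt{14}}{13} \approx -52811.0$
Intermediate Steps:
$J = 364$ ($J = 4 \cdot 91 = 364$)
$q = 1$
$Y = \sqrt{14}$ ($Y = \sqrt{48 - 34} = \sqrt{14} \approx 3.7417$)
$\left(\frac{1}{Y + q} + J\right) P = \left(\frac{1}{\sqrt{14} + 1} + 364\right) \left(-145\right) = \left(\frac{1}{1 + \sqrt{14}} + 364\right) \left(-145\right) = \left(364 + \frac{1}{1 + \sqrt{14}}\right) \left(-145\right) = -52780 - \frac{145}{1 + \sqrt{14}}$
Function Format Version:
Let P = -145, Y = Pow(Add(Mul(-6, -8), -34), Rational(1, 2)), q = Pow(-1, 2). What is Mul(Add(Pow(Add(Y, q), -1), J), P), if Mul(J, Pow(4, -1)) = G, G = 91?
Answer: Add(Rational(-685995, 13), Mul(Rational(-145, 13), Pow(14, Rational(1, 2)))) ≈ -52811.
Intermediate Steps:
J = 364 (J = Mul(4, 91) = 364)
q = 1
Y = Pow(14, Rational(1, 2)) (Y = Pow(Add(48, -34), Rational(1, 2)) = Pow(14, Rational(1, 2)) ≈ 3.7417)
Mul(Add(Pow(Add(Y, q), -1), J), P) = Mul(Add(Pow(Add(Pow(14, Rational(1, 2)), 1), -1), 364), -145) = Mul(Add(Pow(Add(1, Pow(14, Rational(1, 2))), -1), 364), -145) = Mul(Add(364, Pow(Add(1, Pow(14, Rational(1, 2))), -1)), -145) = Add(-52780, Mul(-145, Pow(Add(1, Pow(14, Rational(1, 2))), -1)))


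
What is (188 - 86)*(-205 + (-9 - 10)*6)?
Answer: -32538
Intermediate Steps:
(188 - 86)*(-205 + (-9 - 10)*6) = 102*(-205 - 19*6) = 102*(-205 - 114) = 102*(-319) = -32538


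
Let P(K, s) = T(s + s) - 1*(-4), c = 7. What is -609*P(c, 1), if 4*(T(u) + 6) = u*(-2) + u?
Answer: 3045/2 ≈ 1522.5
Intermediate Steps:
T(u) = -6 - u/4 (T(u) = -6 + (u*(-2) + u)/4 = -6 + (-2*u + u)/4 = -6 + (-u)/4 = -6 - u/4)
P(K, s) = -2 - s/2 (P(K, s) = (-6 - (s + s)/4) - 1*(-4) = (-6 - s/2) + 4 = -2 - s/2)
-609*P(c, 1) = -609*(-2 - 1/2*1) = -609*(-2 - 1/2) = -609*(-5/2) = 3045/2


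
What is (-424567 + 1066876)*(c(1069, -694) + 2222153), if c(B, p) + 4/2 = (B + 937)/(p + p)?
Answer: 990550820905419/694 ≈ 1.4273e+12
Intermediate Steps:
c(B, p) = -2 + (937 + B)/(2*p) (c(B, p) = -2 + (B + 937)/(p + p) = -2 + (937 + B)/((2*p)) = -2 + (937 + B)*(1/(2*p)) = -2 + (937 + B)/(2*p))
(-424567 + 1066876)*(c(1069, -694) + 2222153) = (-424567 + 1066876)*((½)*(937 + 1069 - 4*(-694))/(-694) + 2222153) = 642309*((½)*(-1/694)*(937 + 1069 + 2776) + 2222153) = 642309*((½)*(-1/694)*4782 + 2222153) = 642309*(-2391/694 + 2222153) = 642309*(1542171791/694) = 990550820905419/694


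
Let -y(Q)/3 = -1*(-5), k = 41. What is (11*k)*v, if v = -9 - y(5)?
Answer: 2706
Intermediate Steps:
y(Q) = -15 (y(Q) = -(-3)*(-5) = -3*5 = -15)
v = 6 (v = -9 - 1*(-15) = -9 + 15 = 6)
(11*k)*v = (11*41)*6 = 451*6 = 2706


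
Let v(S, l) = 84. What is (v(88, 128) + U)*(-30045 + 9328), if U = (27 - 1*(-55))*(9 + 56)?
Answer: -112161838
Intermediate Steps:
U = 5330 (U = (27 + 55)*65 = 82*65 = 5330)
(v(88, 128) + U)*(-30045 + 9328) = (84 + 5330)*(-30045 + 9328) = 5414*(-20717) = -112161838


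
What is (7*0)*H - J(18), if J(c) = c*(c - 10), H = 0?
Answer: -144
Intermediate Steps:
J(c) = c*(-10 + c)
(7*0)*H - J(18) = (7*0)*0 - 18*(-10 + 18) = 0*0 - 18*8 = 0 - 1*144 = 0 - 144 = -144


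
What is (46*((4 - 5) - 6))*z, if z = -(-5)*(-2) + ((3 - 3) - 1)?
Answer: 3542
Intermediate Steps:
z = -11 (z = -5*2 + (0 - 1) = -10 - 1 = -11)
(46*((4 - 5) - 6))*z = (46*((4 - 5) - 6))*(-11) = (46*(-1 - 6))*(-11) = (46*(-7))*(-11) = -322*(-11) = 3542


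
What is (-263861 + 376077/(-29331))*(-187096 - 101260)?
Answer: 743928016918736/9777 ≈ 7.6090e+10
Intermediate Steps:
(-263861 + 376077/(-29331))*(-187096 - 101260) = (-263861 + 376077*(-1/29331))*(-288356) = (-263861 - 125359/9777)*(-288356) = -2579894356/9777*(-288356) = 743928016918736/9777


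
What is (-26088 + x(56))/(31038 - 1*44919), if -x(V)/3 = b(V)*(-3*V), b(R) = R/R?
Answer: 8528/4627 ≈ 1.8431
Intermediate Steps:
b(R) = 1
x(V) = 9*V (x(V) = -3*(-3*V) = -(-9)*V = 9*V)
(-26088 + x(56))/(31038 - 1*44919) = (-26088 + 9*56)/(31038 - 1*44919) = (-26088 + 504)/(31038 - 44919) = -25584/(-13881) = -25584*(-1/13881) = 8528/4627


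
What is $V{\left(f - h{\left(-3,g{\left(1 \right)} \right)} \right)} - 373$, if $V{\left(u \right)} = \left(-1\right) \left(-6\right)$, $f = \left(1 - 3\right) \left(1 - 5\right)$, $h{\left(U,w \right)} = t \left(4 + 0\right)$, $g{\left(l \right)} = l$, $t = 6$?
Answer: $-367$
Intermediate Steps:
$h{\left(U,w \right)} = 24$ ($h{\left(U,w \right)} = 6 \left(4 + 0\right) = 6 \cdot 4 = 24$)
$f = 8$ ($f = \left(-2\right) \left(-4\right) = 8$)
$V{\left(u \right)} = 6$
$V{\left(f - h{\left(-3,g{\left(1 \right)} \right)} \right)} - 373 = 6 - 373 = -367$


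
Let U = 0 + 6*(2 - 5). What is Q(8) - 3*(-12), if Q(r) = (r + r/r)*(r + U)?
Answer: -54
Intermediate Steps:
U = -18 (U = 0 + 6*(-3) = 0 - 18 = -18)
Q(r) = (1 + r)*(-18 + r) (Q(r) = (r + r/r)*(r - 18) = (r + 1)*(-18 + r) = (1 + r)*(-18 + r))
Q(8) - 3*(-12) = (-18 + 8² - 17*8) - 3*(-12) = (-18 + 64 - 136) + 36 = -90 + 36 = -54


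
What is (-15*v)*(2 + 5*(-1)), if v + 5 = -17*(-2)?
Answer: 1305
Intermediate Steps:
v = 29 (v = -5 - 17*(-2) = -5 + 34 = 29)
(-15*v)*(2 + 5*(-1)) = (-15*29)*(2 + 5*(-1)) = -435*(2 - 5) = -435*(-3) = 1305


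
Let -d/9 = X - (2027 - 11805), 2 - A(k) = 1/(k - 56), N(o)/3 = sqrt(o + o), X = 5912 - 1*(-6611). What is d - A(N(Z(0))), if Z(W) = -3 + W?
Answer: -320134073/1595 - 3*I*sqrt(6)/3190 ≈ -2.0071e+5 - 0.0023036*I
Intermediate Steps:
X = 12523 (X = 5912 + 6611 = 12523)
N(o) = 3*sqrt(2)*sqrt(o) (N(o) = 3*sqrt(o + o) = 3*sqrt(2*o) = 3*(sqrt(2)*sqrt(o)) = 3*sqrt(2)*sqrt(o))
A(k) = 2 - 1/(-56 + k) (A(k) = 2 - 1/(k - 56) = 2 - 1/(-56 + k))
d = -200709 (d = -9*(12523 - (2027 - 11805)) = -9*(12523 - 1*(-9778)) = -9*(12523 + 9778) = -9*22301 = -200709)
d - A(N(Z(0))) = -200709 - (-113 + 2*(3*sqrt(2)*sqrt(-3 + 0)))/(-56 + 3*sqrt(2)*sqrt(-3 + 0)) = -200709 - (-113 + 2*(3*sqrt(2)*sqrt(-3)))/(-56 + 3*sqrt(2)*sqrt(-3)) = -200709 - (-113 + 2*(3*sqrt(2)*(I*sqrt(3))))/(-56 + 3*sqrt(2)*(I*sqrt(3))) = -200709 - (-113 + 2*(3*I*sqrt(6)))/(-56 + 3*I*sqrt(6)) = -200709 - (-113 + 6*I*sqrt(6))/(-56 + 3*I*sqrt(6))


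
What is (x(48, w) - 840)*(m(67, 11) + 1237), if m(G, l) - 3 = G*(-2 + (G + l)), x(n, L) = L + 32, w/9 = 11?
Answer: -4489388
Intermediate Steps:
w = 99 (w = 9*11 = 99)
x(n, L) = 32 + L
m(G, l) = 3 + G*(-2 + G + l) (m(G, l) = 3 + G*(-2 + (G + l)) = 3 + G*(-2 + G + l))
(x(48, w) - 840)*(m(67, 11) + 1237) = ((32 + 99) - 840)*((3 + 67² - 2*67 + 67*11) + 1237) = (131 - 840)*((3 + 4489 - 134 + 737) + 1237) = -709*(5095 + 1237) = -709*6332 = -4489388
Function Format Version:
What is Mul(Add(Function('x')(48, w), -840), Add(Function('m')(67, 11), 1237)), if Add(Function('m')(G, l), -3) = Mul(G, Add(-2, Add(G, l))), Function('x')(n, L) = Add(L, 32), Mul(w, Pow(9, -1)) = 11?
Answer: -4489388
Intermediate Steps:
w = 99 (w = Mul(9, 11) = 99)
Function('x')(n, L) = Add(32, L)
Function('m')(G, l) = Add(3, Mul(G, Add(-2, G, l))) (Function('m')(G, l) = Add(3, Mul(G, Add(-2, Add(G, l)))) = Add(3, Mul(G, Add(-2, G, l))))
Mul(Add(Function('x')(48, w), -840), Add(Function('m')(67, 11), 1237)) = Mul(Add(Add(32, 99), -840), Add(Add(3, Pow(67, 2), Mul(-2, 67), Mul(67, 11)), 1237)) = Mul(Add(131, -840), Add(Add(3, 4489, -134, 737), 1237)) = Mul(-709, Add(5095, 1237)) = Mul(-709, 6332) = -4489388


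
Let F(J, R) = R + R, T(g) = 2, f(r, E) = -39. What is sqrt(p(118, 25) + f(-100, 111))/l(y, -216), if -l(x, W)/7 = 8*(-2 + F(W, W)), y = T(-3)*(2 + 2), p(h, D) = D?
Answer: I*sqrt(14)/24304 ≈ 0.00015395*I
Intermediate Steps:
F(J, R) = 2*R
y = 8 (y = 2*(2 + 2) = 2*4 = 8)
l(x, W) = 112 - 112*W (l(x, W) = -56*(-2 + 2*W) = -7*(-16 + 16*W) = 112 - 112*W)
sqrt(p(118, 25) + f(-100, 111))/l(y, -216) = sqrt(25 - 39)/(112 - 112*(-216)) = sqrt(-14)/(112 + 24192) = (I*sqrt(14))/24304 = (I*sqrt(14))*(1/24304) = I*sqrt(14)/24304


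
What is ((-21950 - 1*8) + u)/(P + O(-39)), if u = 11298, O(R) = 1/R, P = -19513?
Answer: 103935/190252 ≈ 0.54630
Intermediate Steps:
((-21950 - 1*8) + u)/(P + O(-39)) = ((-21950 - 1*8) + 11298)/(-19513 + 1/(-39)) = ((-21950 - 8) + 11298)/(-19513 - 1/39) = (-21958 + 11298)/(-761008/39) = -10660*(-39/761008) = 103935/190252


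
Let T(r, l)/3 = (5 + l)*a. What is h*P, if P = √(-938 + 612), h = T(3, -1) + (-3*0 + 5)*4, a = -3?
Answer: -16*I*√326 ≈ -288.89*I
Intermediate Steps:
T(r, l) = -45 - 9*l (T(r, l) = 3*((5 + l)*(-3)) = 3*(-15 - 3*l) = -45 - 9*l)
h = -16 (h = (-45 - 9*(-1)) + (-3*0 + 5)*4 = (-45 + 9) + (0 + 5)*4 = -36 + 5*4 = -36 + 20 = -16)
P = I*√326 (P = √(-326) = I*√326 ≈ 18.055*I)
h*P = -16*I*√326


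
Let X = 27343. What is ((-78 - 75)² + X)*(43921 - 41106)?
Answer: 142866880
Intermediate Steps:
((-78 - 75)² + X)*(43921 - 41106) = ((-78 - 75)² + 27343)*(43921 - 41106) = ((-153)² + 27343)*2815 = (23409 + 27343)*2815 = 50752*2815 = 142866880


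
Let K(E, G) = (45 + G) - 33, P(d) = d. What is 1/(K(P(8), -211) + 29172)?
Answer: 1/28973 ≈ 3.4515e-5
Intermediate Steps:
K(E, G) = 12 + G
1/(K(P(8), -211) + 29172) = 1/((12 - 211) + 29172) = 1/(-199 + 29172) = 1/28973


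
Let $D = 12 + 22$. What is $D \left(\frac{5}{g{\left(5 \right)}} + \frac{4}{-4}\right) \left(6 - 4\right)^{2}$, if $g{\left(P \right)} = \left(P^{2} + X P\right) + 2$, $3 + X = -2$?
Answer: $204$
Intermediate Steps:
$X = -5$ ($X = -3 - 2 = -5$)
$g{\left(P \right)} = 2 + P^{2} - 5 P$ ($g{\left(P \right)} = \left(P^{2} - 5 P\right) + 2 = 2 + P^{2} - 5 P$)
$D = 34$
$D \left(\frac{5}{g{\left(5 \right)}} + \frac{4}{-4}\right) \left(6 - 4\right)^{2} = 34 \left(\frac{5}{2 + 5^{2} - 25} + \frac{4}{-4}\right) \left(6 - 4\right)^{2} = 34 \left(\frac{5}{2 + 25 - 25} + 4 \left(- \frac{1}{4}\right)\right) 2^{2} = 34 \left(\frac{5}{2} - 1\right) 4 = 34 \cdot \frac{3}{2} \cdot 4 = 51 \cdot 4 = 204$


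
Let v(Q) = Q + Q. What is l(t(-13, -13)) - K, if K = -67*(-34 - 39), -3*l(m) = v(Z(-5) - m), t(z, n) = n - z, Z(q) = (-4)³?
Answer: -14545/3 ≈ -4848.3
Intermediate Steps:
Z(q) = -64
v(Q) = 2*Q
l(m) = 128/3 + 2*m/3 (l(m) = -2*(-64 - m)/3 = -(-128 - 2*m)/3 = 128/3 + 2*m/3)
K = 4891 (K = -67*(-73) = 4891)
l(t(-13, -13)) - K = (128/3 + 2*(-13 - 1*(-13))/3) - 1*4891 = (128/3 + 2*(-13 + 13)/3) - 4891 = (128/3 + (⅔)*0) - 4891 = (128/3 + 0) - 4891 = 128/3 - 4891 = -14545/3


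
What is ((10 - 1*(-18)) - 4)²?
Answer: 576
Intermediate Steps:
((10 - 1*(-18)) - 4)² = ((10 + 18) - 4)² = (28 - 4)² = 24² = 576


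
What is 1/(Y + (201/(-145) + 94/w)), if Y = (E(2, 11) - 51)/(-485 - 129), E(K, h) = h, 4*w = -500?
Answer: -1112875/2307057 ≈ -0.48238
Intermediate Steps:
w = -125 (w = (¼)*(-500) = -125)
Y = 20/307 (Y = (11 - 51)/(-485 - 129) = -40/(-614) = -40*(-1/614) = 20/307 ≈ 0.065147)
1/(Y + (201/(-145) + 94/w)) = 1/(20/307 + (201/(-145) + 94/(-125))) = 1/(20/307 + (201*(-1/145) + 94*(-1/125))) = 1/(20/307 + (-201/145 - 94/125)) = 1/(20/307 - 7751/3625) = 1/(-2307057/1112875) = -1112875/2307057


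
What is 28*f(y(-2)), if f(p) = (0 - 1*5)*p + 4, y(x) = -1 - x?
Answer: -28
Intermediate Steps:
f(p) = 4 - 5*p (f(p) = (0 - 5)*p + 4 = -5*p + 4 = 4 - 5*p)
28*f(y(-2)) = 28*(4 - 5*(-1 - 1*(-2))) = 28*(4 - 5*(-1 + 2)) = 28*(4 - 5*1) = 28*(4 - 5) = 28*(-1) = -28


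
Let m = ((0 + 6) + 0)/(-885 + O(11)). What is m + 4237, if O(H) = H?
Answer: 1851566/437 ≈ 4237.0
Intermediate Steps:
m = -3/437 (m = ((0 + 6) + 0)/(-885 + 11) = (6 + 0)/(-874) = -1/874*6 = -3/437 ≈ -0.0068650)
m + 4237 = -3/437 + 4237 = 1851566/437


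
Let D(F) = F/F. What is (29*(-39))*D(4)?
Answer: -1131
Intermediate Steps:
D(F) = 1
(29*(-39))*D(4) = (29*(-39))*1 = -1131*1 = -1131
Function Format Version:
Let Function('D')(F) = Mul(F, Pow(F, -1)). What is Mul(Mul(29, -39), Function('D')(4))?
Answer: -1131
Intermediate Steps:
Function('D')(F) = 1
Mul(Mul(29, -39), Function('D')(4)) = Mul(Mul(29, -39), 1) = Mul(-1131, 1) = -1131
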